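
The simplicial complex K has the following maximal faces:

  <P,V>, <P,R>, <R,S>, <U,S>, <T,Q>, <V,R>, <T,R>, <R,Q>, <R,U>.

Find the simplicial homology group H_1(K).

H_1 = Z^3.

Take the total order P < Q < R < S < T < U < V on the vertex set. Then K (dimension 1) consists of the simplices:

  0-simplices (7): P, Q, R, S, T, U, V
  1-simplices (9): PR, PV, QR, QT, RS, RT, RU, RV, SU

Hence C_0 ≅ Z^7, C_1 ≅ Z^9.

∂_1: C_1 → C_0 sends each edge [p,q] (with p < q) to q − p. For instance
  ∂RV = V − R.
The resulting 7×9 matrix has rank 6, and its Smith normal form has invariant factors (1,1,1,1,1,1).

Now H_k = ker ∂_k / im ∂_{k+1}, so:

  H_1: rank ker ∂_1 − rank ∂_2 = (9 − 6) − 0 = 3, and there is no ∂_2, so H_1 ≅ Z^3.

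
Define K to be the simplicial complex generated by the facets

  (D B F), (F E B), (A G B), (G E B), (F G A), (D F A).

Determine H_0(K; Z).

H_0 = Z.

We work with the vertex ordering A < B < D < E < F < G. The simplices of K, each written with vertices in increasing order, are:

  0-simplices (6): A, B, D, E, F, G
  1-simplices (12): AB, AD, AF, AG, BD, BE, BF, BG, DF, EF, EG, FG
  2-simplices (6): ABG, ADF, AFG, BDF, BEF, BEG

giving chain groups C_0 ≅ Z^6, C_1 ≅ Z^12, C_2 ≅ Z^6.

The boundary map ∂_1: C_1 → C_0 maps an edge to its endpoints' difference, ∂[p,q] = q − p. For instance
  ∂BG = G − B.
As a 6×12 matrix over Z this has rank 5, with invariant factors (1,1,1,1,1).

∂_2: C_2 → C_1 sends each 2-simplex [p,q,r] to [q,r] − [p,r] + [p,q]. For instance
  ∂ADF = DF − AF + AD,
  ∂AFG = FG − AG + AF.
The 12×6 boundary matrix has rank 6 and Smith normal form diag(1,1,1,1,1,1).

Now H_k = ker ∂_k / im ∂_{k+1}, so:

  H_0: rank C_0 − rank ∂_1 = 6 − 5 = 1, and the invariant factors of ∂_1 are all 1, so H_0 = Z.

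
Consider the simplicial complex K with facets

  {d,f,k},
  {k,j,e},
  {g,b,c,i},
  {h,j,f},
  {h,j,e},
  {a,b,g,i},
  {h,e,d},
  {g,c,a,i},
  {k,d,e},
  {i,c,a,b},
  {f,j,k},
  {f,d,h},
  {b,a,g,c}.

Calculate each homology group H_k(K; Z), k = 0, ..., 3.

Order the vertices as a < b < c < d < e < f < g < h < i < j < k. Listing each simplex with vertices in this order, K has dimension 3 with simplices:

  0-simplices (11): a, b, c, d, e, f, g, h, i, j, k
  1-simplices (22): ab, ac, ag, ai, bc, bg, bi, cg, ci, de, df, dh, dk, eh, ej, ek, fh, fj, fk, gi, hj, jk
  2-simplices (18): abc, abg, abi, acg, aci, agi, bcg, bci, bgi, cgi, deh, dek, dfh, dfk, ehj, ejk, fhj, fjk
  3-simplices (5): abcg, abci, abgi, acgi, bcgi

so the chain groups are C_0 ≅ Z^11, C_1 ≅ Z^22, C_2 ≅ Z^18, C_3 ≅ Z^5.

∂_1: C_1 → C_0 sends each edge [p,q] (with p < q) to q − p.
The 11×22 boundary matrix has rank 9 and Smith normal form diag(1,1,1,1,1,1,1,1,1).

Boundary ∂_2: C_2 → C_1 sends each 2-simplex [p,q,r] to [q,r] − [p,r] + [p,q]. For instance
  ∂cgi = gi − ci + cg,
  ∂bgi = gi − bi + bg.
This gives a 22×18 integer matrix of rank 13; reducing to Smith normal form yields diagonal entries (1,1,1,1,1,1,1,1,1,1,1,1,1).

Boundary ∂_3: C_3 → C_2 sends each 3-simplex σ to the alternating sum Σ_i (−1)^i (σ with its i-th vertex removed). For instance
  ∂abgi = bgi − agi + abi − abg,
  ∂acgi = cgi − agi + aci − acg.
As a 18×5 matrix over Z this has rank 4, with invariant factors (1,1,1,1).

Computing H_k = (kernel of ∂_k) / (image of ∂_{k+1}):

  H_0: rank C_0 − rank ∂_1 = 11 − 9 = 2, and the invariant factors of ∂_1 are all 1, so H_0 ≅ Z^2.
  H_1: rank ker ∂_1 − rank ∂_2 = (22 − 9) − 13 = 0, and the invariant factors of ∂_2 are all 1, so H_1 ≅ 0.
  H_2: rank ker ∂_2 − rank ∂_3 = (18 − 13) − 4 = 1, and the invariant factors of ∂_3 are all 1, so H_2 ≅ Z.
  H_3: rank ker ∂_3 − rank ∂_4 = (5 − 4) − 0 = 1, and there is no ∂_4, so H_3 ≅ Z.

As a check, the Euler characteristic is 11 − 22 + 18 − 5 = 2, which agrees with 2 − 0 + 1 − 1 = 2.
(K is a triangulation of the disjoint union of the 3-sphere S^3 and the 2-sphere S^2.)

H_0 ≅ Z^2,  H_1 = 0,  H_2 ≅ Z,  H_3 ≅ Z.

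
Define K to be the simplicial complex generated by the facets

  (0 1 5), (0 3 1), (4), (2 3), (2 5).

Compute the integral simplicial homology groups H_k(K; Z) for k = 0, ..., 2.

Take the total order 0 < 1 < 2 < 3 < 4 < 5 on the vertex set. Then K (dimension 2) consists of the simplices:

  0-simplices (6): [0], [1], [2], [3], [4], [5]
  1-simplices (7): [0,1], [0,3], [0,5], [1,3], [1,5], [2,3], [2,5]
  2-simplices (2): [0,1,3], [0,1,5]

Hence C_0 ≅ Z^6, C_1 ≅ Z^7, C_2 ≅ Z^2.

The boundary map ∂_1: C_1 → C_0 sends each edge [p,q] (with p < q) to q − p. For instance
  ∂[2,5] = [5] − [2].
As a 6×7 matrix over Z this has rank 4, with invariant factors (1,1,1,1).

Boundary ∂_2: C_2 → C_1 maps a triangle to the signed sum of its edges. For instance
  ∂[0,1,5] = [1,5] − [0,5] + [0,1],
  ∂[0,1,3] = [1,3] − [0,3] + [0,1].
The resulting 7×2 matrix has rank 2, and its Smith normal form has invariant factors (1,1).

From H_k ≅ ker(∂_k) / im(∂_{k+1}) we obtain:

  H_0: rank C_0 − rank ∂_1 = 6 − 4 = 2, and the invariant factors of ∂_1 are all 1, so H_0 = Z^2.
  H_1: rank ker ∂_1 − rank ∂_2 = (7 − 4) − 2 = 1, and the invariant factors of ∂_2 are all 1, so H_1 = Z.
  H_2: rank ker ∂_2 − rank ∂_3 = (2 − 2) − 0 = 0, and there is no ∂_3, so H_2 = 0.

As a check, the Euler characteristic is 6 − 7 + 2 = 1, which agrees with 2 − 1 + 0 = 1.

H_0 ≅ Z^2,  H_1 ≅ Z,  H_2 = 0.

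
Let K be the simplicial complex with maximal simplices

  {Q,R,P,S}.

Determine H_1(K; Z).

H_1 ≅ 0.

We work with the vertex ordering P < Q < R < S. The simplices of K, each written with vertices in increasing order, are:

  0-simplices (4): P, Q, R, S
  1-simplices (6): PQ, PR, PS, QR, QS, RS
  2-simplices (4): PQR, PQS, PRS, QRS
  3-simplices (1): PQRS

so the chain groups are C_0 ≅ Z^4, C_1 ≅ Z^6, C_2 ≅ Z^4, C_3 ≅ Z^1.

The boundary map ∂_1: C_1 → C_0 sends each edge [p,q] (with p < q) to q − p. For instance
  ∂PQ = Q − P.
The 4×6 boundary matrix has rank 3 and Smith normal form diag(1,1,1).

Boundary ∂_2: C_2 → C_1 sends each 2-simplex [p,q,r] to [q,r] − [p,r] + [p,q]. For instance
  ∂PRS = RS − PS + PR,
  ∂PQR = QR − PR + PQ.
The resulting 6×4 matrix has rank 3, and its Smith normal form has invariant factors (1,1,1).

∂_3: C_3 → C_2 sends each 3-simplex σ to the alternating sum Σ_i (−1)^i (σ with its i-th vertex removed). For instance
  ∂PQRS = QRS − PRS + PQS − PQR.
As a 4×1 matrix over Z this has rank 1, with invariant factors (1).

Reading off H_k = ker ∂_k / im ∂_{k+1}:

  H_1: rank ker ∂_1 − rank ∂_2 = (6 − 3) − 3 = 0, and the invariant factors of ∂_2 are all 1, so H_1 = 0.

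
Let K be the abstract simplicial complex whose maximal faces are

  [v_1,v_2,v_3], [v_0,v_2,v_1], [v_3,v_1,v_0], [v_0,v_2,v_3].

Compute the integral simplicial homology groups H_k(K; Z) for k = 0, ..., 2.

Order the vertices as v_0 < v_1 < v_2 < v_3. Listing each simplex with vertices in this order, K has dimension 2 with simplices:

  0-simplices (4): [v_0], [v_1], [v_2], [v_3]
  1-simplices (6): [v_0,v_1], [v_0,v_2], [v_0,v_3], [v_1,v_2], [v_1,v_3], [v_2,v_3]
  2-simplices (4): [v_0,v_1,v_2], [v_0,v_1,v_3], [v_0,v_2,v_3], [v_1,v_2,v_3]

Hence C_0 ≅ Z^4, C_1 ≅ Z^6, C_2 ≅ Z^4.

The boundary map ∂_1: C_1 → C_0 is given by ∂[p,q] = [q] − [p].
This gives a 4×6 integer matrix of rank 3; reducing to Smith normal form yields diagonal entries (1,1,1).

The boundary map ∂_2: C_2 → C_1 acts by ∂[p,q,r] = [q,r] − [p,r] + [p,q]. For instance
  ∂[v_0,v_1,v_2] = [v_1,v_2] − [v_0,v_2] + [v_0,v_1],
  ∂[v_1,v_2,v_3] = [v_2,v_3] − [v_1,v_3] + [v_1,v_2].
The 6×4 boundary matrix has rank 3 and Smith normal form diag(1,1,1).

Now H_k = ker ∂_k / im ∂_{k+1}, so:

  H_0: rank C_0 − rank ∂_1 = 4 − 3 = 1, and the invariant factors of ∂_1 are all 1, so H_0 = Z.
  H_1: rank ker ∂_1 − rank ∂_2 = (6 − 3) − 3 = 0, and the invariant factors of ∂_2 are all 1, so H_1 = 0.
  H_2: rank ker ∂_2 − rank ∂_3 = (4 − 3) − 0 = 1, and there is no ∂_3, so H_2 = Z.

(K is a triangulation of the 2-sphere S^2.)

H_0 ≅ Z,  H_1 = 0,  H_2 ≅ Z.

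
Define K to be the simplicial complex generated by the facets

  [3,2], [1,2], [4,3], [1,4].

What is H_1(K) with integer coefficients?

Take the total order 1 < 2 < 3 < 4 on the vertex set. Then K (dimension 1) consists of the simplices:

  0-simplices (4): [1], [2], [3], [4]
  1-simplices (4): [1,2], [1,4], [2,3], [3,4]

giving chain groups C_0 ≅ Z^4, C_1 ≅ Z^4.

The boundary map ∂_1: C_1 → C_0 is given by ∂[p,q] = [q] − [p].
The 4×4 boundary matrix has rank 3 and Smith normal form diag(1,1,1).

Reading off H_k = ker ∂_k / im ∂_{k+1}:

  H_1: rank ker ∂_1 − rank ∂_2 = (4 − 3) − 0 = 1, and there is no ∂_2, so H_1 ≅ Z.

H_1 ≅ Z.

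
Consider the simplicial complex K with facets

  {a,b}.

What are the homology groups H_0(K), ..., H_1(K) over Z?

H_0 ≅ Z,  H_1 = 0.

Take the total order a < b on the vertex set. Then K (dimension 1) consists of the simplices:

  0-simplices (2): a, b
  1-simplices (1): ab

so the chain groups are C_0 ≅ Z^2, C_1 ≅ Z^1.

The boundary map ∂_1: C_1 → C_0 maps an edge to its endpoints' difference, ∂[p,q] = q − p. For instance
  ∂ab = b − a.
This gives a 2×1 integer matrix of rank 1; reducing to Smith normal form yields diagonal entries (1).

Reading off H_k = ker ∂_k / im ∂_{k+1}:

  H_0: rank C_0 − rank ∂_1 = 2 − 1 = 1, and the invariant factors of ∂_1 are all 1, so H_0 = Z.
  H_1: rank ker ∂_1 − rank ∂_2 = (1 − 1) − 0 = 0, and there is no ∂_2, so H_1 = 0.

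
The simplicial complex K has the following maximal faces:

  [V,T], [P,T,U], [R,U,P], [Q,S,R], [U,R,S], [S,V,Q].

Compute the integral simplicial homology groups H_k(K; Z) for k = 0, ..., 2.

Take the total order P < Q < R < S < T < U < V on the vertex set. Then K (dimension 2) consists of the simplices:

  0-simplices (7): P, Q, R, S, T, U, V
  1-simplices (12): PR, PT, PU, QR, QS, QV, RS, RU, SU, SV, TU, TV
  2-simplices (5): PRU, PTU, QRS, QSV, RSU

Hence C_0 ≅ Z^7, C_1 ≅ Z^12, C_2 ≅ Z^5.

∂_1: C_1 → C_0 maps an edge to its endpoints' difference, ∂[p,q] = q − p. For instance
  ∂SV = V − S.
As a 7×12 matrix over Z this has rank 6, with invariant factors (1,1,1,1,1,1).

Boundary ∂_2: C_2 → C_1 sends each 2-simplex [p,q,r] to [q,r] − [p,r] + [p,q]. For instance
  ∂PRU = RU − PU + PR,
  ∂RSU = SU − RU + RS.
This gives a 12×5 integer matrix of rank 5; reducing to Smith normal form yields diagonal entries (1,1,1,1,1).

From H_k ≅ ker(∂_k) / im(∂_{k+1}) we obtain:

  H_0: rank C_0 − rank ∂_1 = 7 − 6 = 1, and the invariant factors of ∂_1 are all 1, so H_0 = Z.
  H_1: rank ker ∂_1 − rank ∂_2 = (12 − 6) − 5 = 1, and the invariant factors of ∂_2 are all 1, so H_1 = Z.
  H_2: rank ker ∂_2 − rank ∂_3 = (5 − 5) − 0 = 0, and there is no ∂_3, so H_2 = 0.

H_0 = Z,  H_1 = Z,  H_2 = 0.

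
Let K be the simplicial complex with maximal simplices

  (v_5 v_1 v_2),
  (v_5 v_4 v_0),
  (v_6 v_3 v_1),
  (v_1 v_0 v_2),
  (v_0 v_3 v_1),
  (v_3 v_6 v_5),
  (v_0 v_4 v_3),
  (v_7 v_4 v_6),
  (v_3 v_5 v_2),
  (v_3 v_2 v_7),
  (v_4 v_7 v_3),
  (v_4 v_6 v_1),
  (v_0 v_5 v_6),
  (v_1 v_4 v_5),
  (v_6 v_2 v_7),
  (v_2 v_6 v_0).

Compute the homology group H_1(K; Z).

We work with the vertex ordering v_0 < v_1 < v_2 < v_3 < v_4 < v_5 < v_6 < v_7. The simplices of K, each written with vertices in increasing order, are:

  0-simplices (8): [v_0], [v_1], [v_2], [v_3], [v_4], [v_5], [v_6], [v_7]
  1-simplices (24): (24 of them)
  2-simplices (16): (16 of them)

giving chain groups C_0 ≅ Z^8, C_1 ≅ Z^24, C_2 ≅ Z^16.

The boundary map ∂_1: C_1 → C_0 sends each edge [p,q] (with p < q) to q − p. For instance
  ∂[v_2,v_6] = [v_6] − [v_2].
As a 8×24 matrix over Z this has rank 7, with invariant factors (1,1,1,1,1,1,1).

∂_2: C_2 → C_1 sends each 2-simplex [p,q,r] to [q,r] − [p,r] + [p,q]. For instance
  ∂[v_2,v_3,v_5] = [v_3,v_5] − [v_2,v_5] + [v_2,v_3],
  ∂[v_0,v_1,v_3] = [v_1,v_3] − [v_0,v_3] + [v_0,v_1].
This gives a 24×16 integer matrix of rank 15; reducing to Smith normal form yields diagonal entries (1,1,1,1,1,1,1,1,1,1,1,1,1,1,1).

Reading off H_k = ker ∂_k / im ∂_{k+1}:

  H_1: rank ker ∂_1 − rank ∂_2 = (24 − 7) − 15 = 2, and the invariant factors of ∂_2 are all 1, so H_1 = Z^2.

H_1 = Z^2.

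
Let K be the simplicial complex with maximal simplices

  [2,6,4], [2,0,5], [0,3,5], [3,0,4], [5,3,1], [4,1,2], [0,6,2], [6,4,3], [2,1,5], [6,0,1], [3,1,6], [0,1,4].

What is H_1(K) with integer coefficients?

H_1 = Z/2.

Take the total order 0 < 1 < 2 < 3 < 4 < 5 < 6 on the vertex set. Then K (dimension 2) consists of the simplices:

  0-simplices (7): [0], [1], [2], [3], [4], [5], [6]
  1-simplices (18): [0,1], [0,2], [0,3], [0,4], [0,5], [0,6], [1,2], [1,3], [1,4], [1,5], [1,6], [2,4], [2,5], [2,6], [3,4], [3,5], [3,6], [4,6]
  2-simplices (12): [0,1,4], [0,1,6], [0,2,5], [0,2,6], [0,3,4], [0,3,5], [1,2,4], [1,2,5], [1,3,5], [1,3,6], [2,4,6], [3,4,6]

giving chain groups C_0 ≅ Z^7, C_1 ≅ Z^18, C_2 ≅ Z^12.

∂_1: C_1 → C_0 is given by ∂[p,q] = [q] − [p]. For instance
  ∂[1,3] = [3] − [1].
The resulting 7×18 matrix has rank 6, and its Smith normal form has invariant factors (1,1,1,1,1,1).

The boundary map ∂_2: C_2 → C_1 maps a triangle to the signed sum of its edges. For instance
  ∂[0,2,5] = [2,5] − [0,5] + [0,2],
  ∂[0,3,5] = [3,5] − [0,5] + [0,3].
As a 18×12 matrix over Z this has rank 12, with invariant factors (1,1,1,1,1,1,1,1,1,1,1,2).

Computing H_k = (kernel of ∂_k) / (image of ∂_{k+1}):

  H_1: rank ker ∂_1 − rank ∂_2 = (18 − 6) − 12 = 0, and ∂_2 has invariant factor 2 > 1, so H_1 = Z/2.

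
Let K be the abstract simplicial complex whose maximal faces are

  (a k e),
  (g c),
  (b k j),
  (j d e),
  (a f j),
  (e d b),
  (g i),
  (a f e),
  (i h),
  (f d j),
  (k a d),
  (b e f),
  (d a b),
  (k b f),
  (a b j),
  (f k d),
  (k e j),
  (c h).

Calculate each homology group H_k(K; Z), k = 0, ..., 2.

H_0 ≅ Z^2,  H_1 ≅ Z^3,  H_2 ≅ Z.

Fix the vertex order a < b < c < d < e < f < g < h < i < j < k and write every simplex with vertices in increasing order. Then dim K = 2 and the simplices of K are:

  0-simplices (11): a, b, c, d, e, f, g, h, i, j, k
  1-simplices (25): ab, ad, ae, af, aj, ak, bd, be, bf, bj, bk, cg, ch, de, df, dj, dk, ef, ej, ek, fj, fk, gi, hi, jk
  2-simplices (14): abd, abj, adk, aef, aek, afj, bde, bef, bfk, bjk, dej, dfj, dfk, ejk

Hence C_0 ≅ Z^11, C_1 ≅ Z^25, C_2 ≅ Z^14.

The boundary map ∂_1: C_1 → C_0 is given by ∂[p,q] = [q] − [p].
This gives a 11×25 integer matrix of rank 9; reducing to Smith normal form yields diagonal entries (1,1,1,1,1,1,1,1,1).

∂_2: C_2 → C_1 sends each 2-simplex [p,q,r] to [q,r] − [p,r] + [p,q]. For instance
  ∂abd = bd − ad + ab,
  ∂afj = fj − aj + af.
This gives a 25×14 integer matrix of rank 13; reducing to Smith normal form yields diagonal entries (1,1,1,1,1,1,1,1,1,1,1,1,1).

Reading off H_k = ker ∂_k / im ∂_{k+1}:

  H_0: rank C_0 − rank ∂_1 = 11 − 9 = 2, and the invariant factors of ∂_1 are all 1, so H_0 ≅ Z^2.
  H_1: rank ker ∂_1 − rank ∂_2 = (25 − 9) − 13 = 3, and the invariant factors of ∂_2 are all 1, so H_1 ≅ Z^3.
  H_2: rank ker ∂_2 − rank ∂_3 = (14 − 13) − 0 = 1, and there is no ∂_3, so H_2 ≅ Z.

As a check, the Euler characteristic is 11 − 25 + 14 = 0, which agrees with 2 − 3 + 1 = 0.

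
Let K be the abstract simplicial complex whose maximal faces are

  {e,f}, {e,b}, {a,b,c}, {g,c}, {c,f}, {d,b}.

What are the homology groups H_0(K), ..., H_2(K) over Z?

H_0 ≅ Z,  H_1 ≅ Z,  H_2 = 0.

Fix the vertex order a < b < c < d < e < f < g and write every simplex with vertices in increasing order. Then dim K = 2 and the simplices of K are:

  0-simplices (7): a, b, c, d, e, f, g
  1-simplices (8): ab, ac, bc, bd, be, cf, cg, ef
  2-simplices (1): abc

giving chain groups C_0 ≅ Z^7, C_1 ≅ Z^8, C_2 ≅ Z^1.

Boundary ∂_1: C_1 → C_0 maps an edge to its endpoints' difference, ∂[p,q] = q − p. For instance
  ∂ef = f − e.
As a 7×8 matrix over Z this has rank 6, with invariant factors (1,1,1,1,1,1).

∂_2: C_2 → C_1 maps a triangle to the signed sum of its edges. For instance
  ∂abc = bc − ac + ab.
As a 8×1 matrix over Z this has rank 1, with invariant factors (1).

Now H_k = ker ∂_k / im ∂_{k+1}, so:

  H_0: rank C_0 − rank ∂_1 = 7 − 6 = 1, and the invariant factors of ∂_1 are all 1, so H_0 = Z.
  H_1: rank ker ∂_1 − rank ∂_2 = (8 − 6) − 1 = 1, and the invariant factors of ∂_2 are all 1, so H_1 = Z.
  H_2: rank ker ∂_2 − rank ∂_3 = (1 − 1) − 0 = 0, and there is no ∂_3, so H_2 = 0.

As a check, the Euler characteristic is 7 − 8 + 1 = 0, which agrees with 1 − 1 + 0 = 0.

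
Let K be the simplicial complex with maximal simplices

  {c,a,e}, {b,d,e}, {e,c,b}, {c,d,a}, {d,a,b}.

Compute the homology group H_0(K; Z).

H_0 ≅ Z.

Fix the vertex order a < b < c < d < e and write every simplex with vertices in increasing order. Then dim K = 2 and the simplices of K are:

  0-simplices (5): a, b, c, d, e
  1-simplices (10): ab, ac, ad, ae, bc, bd, be, cd, ce, de
  2-simplices (5): abd, acd, ace, bce, bde

Hence C_0 ≅ Z^5, C_1 ≅ Z^10, C_2 ≅ Z^5.

∂_1: C_1 → C_0 maps an edge to its endpoints' difference, ∂[p,q] = q − p. For instance
  ∂ad = d − a.
The 5×10 boundary matrix has rank 4 and Smith normal form diag(1,1,1,1).

Boundary ∂_2: C_2 → C_1 sends each 2-simplex [p,q,r] to [q,r] − [p,r] + [p,q]. For instance
  ∂ace = ce − ae + ac,
  ∂acd = cd − ad + ac.
This gives a 10×5 integer matrix of rank 5; reducing to Smith normal form yields diagonal entries (1,1,1,1,1).

From H_k ≅ ker(∂_k) / im(∂_{k+1}) we obtain:

  H_0: rank C_0 − rank ∂_1 = 5 − 4 = 1, and the invariant factors of ∂_1 are all 1, so H_0 = Z.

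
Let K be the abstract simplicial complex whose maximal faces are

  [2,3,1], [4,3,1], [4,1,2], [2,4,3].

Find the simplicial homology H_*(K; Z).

H_0 = Z,  H_1 = 0,  H_2 = Z.

Fix the vertex order 1 < 2 < 3 < 4 and write every simplex with vertices in increasing order. Then dim K = 2 and the simplices of K are:

  0-simplices (4): [1], [2], [3], [4]
  1-simplices (6): [1,2], [1,3], [1,4], [2,3], [2,4], [3,4]
  2-simplices (4): [1,2,3], [1,2,4], [1,3,4], [2,3,4]

giving chain groups C_0 ≅ Z^4, C_1 ≅ Z^6, C_2 ≅ Z^4.

The boundary map ∂_1: C_1 → C_0 maps an edge to its endpoints' difference, ∂[p,q] = q − p.
As a 4×6 matrix over Z this has rank 3, with invariant factors (1,1,1).

The boundary map ∂_2: C_2 → C_1 acts by ∂[p,q,r] = [q,r] − [p,r] + [p,q]. For instance
  ∂[2,3,4] = [3,4] − [2,4] + [2,3],
  ∂[1,3,4] = [3,4] − [1,4] + [1,3].
This gives a 6×4 integer matrix of rank 3; reducing to Smith normal form yields diagonal entries (1,1,1).

Reading off H_k = ker ∂_k / im ∂_{k+1}:

  H_0: rank C_0 − rank ∂_1 = 4 − 3 = 1, and the invariant factors of ∂_1 are all 1, so H_0 ≅ Z.
  H_1: rank ker ∂_1 − rank ∂_2 = (6 − 3) − 3 = 0, and the invariant factors of ∂_2 are all 1, so H_1 ≅ 0.
  H_2: rank ker ∂_2 − rank ∂_3 = (4 − 3) − 0 = 1, and there is no ∂_3, so H_2 ≅ Z.

(K is a triangulation of the 2-sphere S^2.)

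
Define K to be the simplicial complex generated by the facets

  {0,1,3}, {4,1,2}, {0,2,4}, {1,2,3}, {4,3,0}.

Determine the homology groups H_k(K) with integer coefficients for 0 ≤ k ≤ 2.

H_0 = Z,  H_1 = Z,  H_2 = 0.

Fix the vertex order 0 < 1 < 2 < 3 < 4 and write every simplex with vertices in increasing order. Then dim K = 2 and the simplices of K are:

  0-simplices (5): [0], [1], [2], [3], [4]
  1-simplices (10): [0,1], [0,2], [0,3], [0,4], [1,2], [1,3], [1,4], [2,3], [2,4], [3,4]
  2-simplices (5): [0,1,3], [0,2,4], [0,3,4], [1,2,3], [1,2,4]

giving chain groups C_0 ≅ Z^5, C_1 ≅ Z^10, C_2 ≅ Z^5.

∂_1: C_1 → C_0 is given by ∂[p,q] = [q] − [p]. For instance
  ∂[3,4] = [4] − [3].
As a 5×10 matrix over Z this has rank 4, with invariant factors (1,1,1,1).

Boundary ∂_2: C_2 → C_1 acts by ∂[p,q,r] = [q,r] − [p,r] + [p,q]. For instance
  ∂[0,2,4] = [2,4] − [0,4] + [0,2],
  ∂[1,2,4] = [2,4] − [1,4] + [1,2].
This gives a 10×5 integer matrix of rank 5; reducing to Smith normal form yields diagonal entries (1,1,1,1,1).

Reading off H_k = ker ∂_k / im ∂_{k+1}:

  H_0: rank C_0 − rank ∂_1 = 5 − 4 = 1, and the invariant factors of ∂_1 are all 1, so H_0 = Z.
  H_1: rank ker ∂_1 − rank ∂_2 = (10 − 4) − 5 = 1, and the invariant factors of ∂_2 are all 1, so H_1 = Z.
  H_2: rank ker ∂_2 − rank ∂_3 = (5 − 5) − 0 = 0, and there is no ∂_3, so H_2 = 0.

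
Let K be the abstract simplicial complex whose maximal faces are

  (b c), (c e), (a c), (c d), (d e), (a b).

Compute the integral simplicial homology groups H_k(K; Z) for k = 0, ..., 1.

H_0 = Z,  H_1 = Z^2.

We work with the vertex ordering a < b < c < d < e. The simplices of K, each written with vertices in increasing order, are:

  0-simplices (5): a, b, c, d, e
  1-simplices (6): ab, ac, bc, cd, ce, de

giving chain groups C_0 ≅ Z^5, C_1 ≅ Z^6.

Boundary ∂_1: C_1 → C_0 sends each edge [p,q] (with p < q) to q − p. For instance
  ∂de = e − d.
This gives a 5×6 integer matrix of rank 4; reducing to Smith normal form yields diagonal entries (1,1,1,1).

Now H_k = ker ∂_k / im ∂_{k+1}, so:

  H_0: rank C_0 − rank ∂_1 = 5 − 4 = 1, and the invariant factors of ∂_1 are all 1, so H_0 = Z.
  H_1: rank ker ∂_1 − rank ∂_2 = (6 − 4) − 0 = 2, and there is no ∂_2, so H_1 = Z^2.

(K is a triangulation of a wedge of 2 circles.)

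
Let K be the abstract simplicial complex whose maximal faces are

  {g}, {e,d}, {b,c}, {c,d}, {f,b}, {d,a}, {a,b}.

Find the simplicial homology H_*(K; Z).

H_0 = Z^2,  H_1 = Z.

Order the vertices as a < b < c < d < e < f < g. Listing each simplex with vertices in this order, K has dimension 1 with simplices:

  0-simplices (7): a, b, c, d, e, f, g
  1-simplices (6): ab, ad, bc, bf, cd, de

Hence C_0 ≅ Z^7, C_1 ≅ Z^6.

∂_1: C_1 → C_0 is given by ∂[p,q] = [q] − [p].
The resulting 7×6 matrix has rank 5, and its Smith normal form has invariant factors (1,1,1,1,1).

Now H_k = ker ∂_k / im ∂_{k+1}, so:

  H_0: rank C_0 − rank ∂_1 = 7 − 5 = 2, and the invariant factors of ∂_1 are all 1, so H_0 = Z^2.
  H_1: rank ker ∂_1 − rank ∂_2 = (6 − 5) − 0 = 1, and there is no ∂_2, so H_1 = Z.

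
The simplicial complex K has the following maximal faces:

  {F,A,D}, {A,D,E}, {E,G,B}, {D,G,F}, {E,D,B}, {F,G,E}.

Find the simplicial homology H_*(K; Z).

H_0 = Z,  H_1 = Z,  H_2 = 0.

K has 6 vertices, 12 edges, 6 triangles.
rank ∂_0 = 0, rank ∂_1 = 5 ⇒ b_0 = 6 − 0 − 5 = 1; all invariant factors of ∂_1 are 1 so no torsion. So H_0 ≅ Z.
rank ∂_1 = 5, rank ∂_2 = 6 ⇒ b_1 = 12 − 5 − 6 = 1; all invariant factors of ∂_2 are 1 so no torsion. So H_1 ≅ Z.
rank ∂_2 = 6, rank ∂_3 = 0 ⇒ b_2 = 6 − 6 − 0 = 0. So H_2 ≅ 0.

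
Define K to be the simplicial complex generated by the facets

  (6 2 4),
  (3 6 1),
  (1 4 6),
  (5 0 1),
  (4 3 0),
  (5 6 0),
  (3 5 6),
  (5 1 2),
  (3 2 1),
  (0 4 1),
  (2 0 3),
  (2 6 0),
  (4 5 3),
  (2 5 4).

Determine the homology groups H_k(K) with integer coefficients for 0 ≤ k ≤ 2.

Fix the vertex order 0 < 1 < 2 < 3 < 4 < 5 < 6 and write every simplex with vertices in increasing order. Then dim K = 2 and the simplices of K are:

  0-simplices (7): [0], [1], [2], [3], [4], [5], [6]
  1-simplices (21): [0,1], [0,2], [0,3], [0,4], [0,5], [0,6], [1,2], [1,3], [1,4], [1,5], [1,6], [2,3], [2,4], [2,5], [2,6], [3,4], [3,5], [3,6], [4,5], [4,6], [5,6]
  2-simplices (14): [0,1,4], [0,1,5], [0,2,3], [0,2,6], [0,3,4], [0,5,6], [1,2,3], [1,2,5], [1,3,6], [1,4,6], [2,4,5], [2,4,6], [3,4,5], [3,5,6]

giving chain groups C_0 ≅ Z^7, C_1 ≅ Z^21, C_2 ≅ Z^14.

The boundary map ∂_1: C_1 → C_0 maps an edge to its endpoints' difference, ∂[p,q] = q − p.
The resulting 7×21 matrix has rank 6, and its Smith normal form has invariant factors (1,1,1,1,1,1).

Boundary ∂_2: C_2 → C_1 acts by ∂[p,q,r] = [q,r] − [p,r] + [p,q]. For instance
  ∂[0,3,4] = [3,4] − [0,4] + [0,3],
  ∂[0,2,3] = [2,3] − [0,3] + [0,2].
The resulting 21×14 matrix has rank 13, and its Smith normal form has invariant factors (1,1,1,1,1,1,1,1,1,1,1,1,1).

Now H_k = ker ∂_k / im ∂_{k+1}, so:

  H_0: rank C_0 − rank ∂_1 = 7 − 6 = 1, and the invariant factors of ∂_1 are all 1, so H_0 = Z.
  H_1: rank ker ∂_1 − rank ∂_2 = (21 − 6) − 13 = 2, and the invariant factors of ∂_2 are all 1, so H_1 = Z^2.
  H_2: rank ker ∂_2 − rank ∂_3 = (14 − 13) − 0 = 1, and there is no ∂_3, so H_2 = Z.

(K is a triangulation of the torus T^2.)

H_0 ≅ Z,  H_1 ≅ Z^2,  H_2 ≅ Z.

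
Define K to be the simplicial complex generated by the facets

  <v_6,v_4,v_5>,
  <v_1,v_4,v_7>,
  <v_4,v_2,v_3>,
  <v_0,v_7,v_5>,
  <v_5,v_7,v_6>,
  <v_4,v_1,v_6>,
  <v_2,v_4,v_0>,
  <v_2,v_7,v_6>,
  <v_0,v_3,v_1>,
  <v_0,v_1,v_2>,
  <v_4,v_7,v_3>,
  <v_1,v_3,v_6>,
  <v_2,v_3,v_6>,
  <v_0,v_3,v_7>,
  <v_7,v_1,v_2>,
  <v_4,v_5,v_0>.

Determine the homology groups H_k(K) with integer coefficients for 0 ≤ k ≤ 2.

H_0 = Z,  H_1 = Z^2,  H_2 = Z.

K has 8 vertices, 24 edges, 16 triangles.
rank ∂_0 = 0, rank ∂_1 = 7 ⇒ b_0 = 8 − 0 − 7 = 1; all invariant factors of ∂_1 are 1 so no torsion. So H_0 ≅ Z.
rank ∂_1 = 7, rank ∂_2 = 15 ⇒ b_1 = 24 − 7 − 15 = 2; all invariant factors of ∂_2 are 1 so no torsion. So H_1 ≅ Z^2.
rank ∂_2 = 15, rank ∂_3 = 0 ⇒ b_2 = 16 − 15 − 0 = 1. So H_2 ≅ Z.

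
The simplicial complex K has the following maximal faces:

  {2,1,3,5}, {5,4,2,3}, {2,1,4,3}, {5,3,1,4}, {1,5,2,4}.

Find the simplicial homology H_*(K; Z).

H_0 = Z,  H_1 = 0,  H_2 = 0,  H_3 = Z.

Order the vertices as 1 < 2 < 3 < 4 < 5. Listing each simplex with vertices in this order, K has dimension 3 with simplices:

  0-simplices (5): [1], [2], [3], [4], [5]
  1-simplices (10): [1,2], [1,3], [1,4], [1,5], [2,3], [2,4], [2,5], [3,4], [3,5], [4,5]
  2-simplices (10): [1,2,3], [1,2,4], [1,2,5], [1,3,4], [1,3,5], [1,4,5], [2,3,4], [2,3,5], [2,4,5], [3,4,5]
  3-simplices (5): [1,2,3,4], [1,2,3,5], [1,2,4,5], [1,3,4,5], [2,3,4,5]

so the chain groups are C_0 ≅ Z^5, C_1 ≅ Z^10, C_2 ≅ Z^10, C_3 ≅ Z^5.

Boundary ∂_1: C_1 → C_0 sends each edge [p,q] (with p < q) to q − p. For instance
  ∂[2,4] = [4] − [2].
The 5×10 boundary matrix has rank 4 and Smith normal form diag(1,1,1,1).

∂_2: C_2 → C_1 acts by ∂[p,q,r] = [q,r] − [p,r] + [p,q]. For instance
  ∂[1,2,4] = [2,4] − [1,4] + [1,2],
  ∂[1,2,5] = [2,5] − [1,5] + [1,2].
The 10×10 boundary matrix has rank 6 and Smith normal form diag(1,1,1,1,1,1).

The boundary map ∂_3: C_3 → C_2 sends each 3-simplex σ to the alternating sum Σ_i (−1)^i (σ with its i-th vertex removed). For instance
  ∂[1,3,4,5] = [3,4,5] − [1,4,5] + [1,3,5] − [1,3,4],
  ∂[1,2,3,5] = [2,3,5] − [1,3,5] + [1,2,5] − [1,2,3].
The resulting 10×5 matrix has rank 4, and its Smith normal form has invariant factors (1,1,1,1).

From H_k ≅ ker(∂_k) / im(∂_{k+1}) we obtain:

  H_0: rank C_0 − rank ∂_1 = 5 − 4 = 1, and the invariant factors of ∂_1 are all 1, so H_0 ≅ Z.
  H_1: rank ker ∂_1 − rank ∂_2 = (10 − 4) − 6 = 0, and the invariant factors of ∂_2 are all 1, so H_1 ≅ 0.
  H_2: rank ker ∂_2 − rank ∂_3 = (10 − 6) − 4 = 0, and the invariant factors of ∂_3 are all 1, so H_2 ≅ 0.
  H_3: rank ker ∂_3 − rank ∂_4 = (5 − 4) − 0 = 1, and there is no ∂_4, so H_3 ≅ Z.

(K is a triangulation of the 3-sphere S^3.)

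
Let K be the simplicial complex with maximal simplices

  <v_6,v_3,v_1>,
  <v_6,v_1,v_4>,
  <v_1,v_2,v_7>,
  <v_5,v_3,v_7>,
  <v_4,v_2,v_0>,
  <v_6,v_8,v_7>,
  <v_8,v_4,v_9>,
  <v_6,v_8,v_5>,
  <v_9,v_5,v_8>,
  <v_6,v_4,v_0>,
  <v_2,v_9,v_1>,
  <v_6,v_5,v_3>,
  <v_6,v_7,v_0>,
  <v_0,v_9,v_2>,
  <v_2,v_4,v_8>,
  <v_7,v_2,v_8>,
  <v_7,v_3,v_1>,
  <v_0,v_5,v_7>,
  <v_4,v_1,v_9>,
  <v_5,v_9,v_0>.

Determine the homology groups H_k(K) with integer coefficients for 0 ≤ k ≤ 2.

H_0 = Z,  H_1 = Z ⊕ Z_2,  H_2 = 0.

Fix the vertex order v_0 < v_1 < v_2 < v_3 < v_4 < v_5 < v_6 < v_7 < v_8 < v_9 and write every simplex with vertices in increasing order. Then dim K = 2 and the simplices of K are:

  0-simplices (10): [v_0], [v_1], [v_2], [v_3], [v_4], [v_5], [v_6], [v_7], [v_8], [v_9]
  1-simplices (30): (30 of them)
  2-simplices (20): (20 of them)

giving chain groups C_0 ≅ Z^10, C_1 ≅ Z^30, C_2 ≅ Z^20.

∂_1: C_1 → C_0 is given by ∂[p,q] = [q] − [p].
This gives a 10×30 integer matrix of rank 9; reducing to Smith normal form yields diagonal entries (1,1,1,1,1,1,1,1,1).

∂_2: C_2 → C_1 acts by ∂[p,q,r] = [q,r] − [p,r] + [p,q]. For instance
  ∂[v_0,v_2,v_9] = [v_2,v_9] − [v_0,v_9] + [v_0,v_2],
  ∂[v_5,v_6,v_8] = [v_6,v_8] − [v_5,v_8] + [v_5,v_6].
As a 30×20 matrix over Z this has rank 20, with invariant factors (1,1,1,1,1,1,1,1,1,1,1,1,1,1,1,1,1,1,1,2).

From H_k ≅ ker(∂_k) / im(∂_{k+1}) we obtain:

  H_0: rank C_0 − rank ∂_1 = 10 − 9 = 1, and the invariant factors of ∂_1 are all 1, so H_0 = Z.
  H_1: rank ker ∂_1 − rank ∂_2 = (30 − 9) − 20 = 1, and ∂_2 has invariant factor 2 > 1, so H_1 = Z ⊕ Z_2.
  H_2: rank ker ∂_2 − rank ∂_3 = (20 − 20) − 0 = 0, and there is no ∂_3, so H_2 = 0.

As a check, the Euler characteristic is 10 − 30 + 20 = 0, which agrees with 1 − 1 + 0 = 0.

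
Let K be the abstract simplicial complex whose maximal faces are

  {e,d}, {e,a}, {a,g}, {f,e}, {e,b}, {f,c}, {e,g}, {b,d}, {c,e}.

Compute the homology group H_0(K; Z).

We work with the vertex ordering a < b < c < d < e < f < g. The simplices of K, each written with vertices in increasing order, are:

  0-simplices (7): a, b, c, d, e, f, g
  1-simplices (9): ae, ag, bd, be, ce, cf, de, ef, eg

so the chain groups are C_0 ≅ Z^7, C_1 ≅ Z^9.

Boundary ∂_1: C_1 → C_0 sends each edge [p,q] (with p < q) to q − p. For instance
  ∂bd = d − b.
As a 7×9 matrix over Z this has rank 6, with invariant factors (1,1,1,1,1,1).

Now H_k = ker ∂_k / im ∂_{k+1}, so:

  H_0: rank C_0 − rank ∂_1 = 7 − 6 = 1, and the invariant factors of ∂_1 are all 1, so H_0 = Z.

(K is a triangulation of a wedge of 3 circles.)

H_0 = Z.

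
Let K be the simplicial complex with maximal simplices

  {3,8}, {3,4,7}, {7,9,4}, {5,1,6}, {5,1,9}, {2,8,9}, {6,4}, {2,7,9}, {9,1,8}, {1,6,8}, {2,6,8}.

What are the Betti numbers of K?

b_0 = 1, b_1 = 2, b_2 = 0.

Take the total order 1 < 2 < 3 < 4 < 5 < 6 < 7 < 8 < 9 on the vertex set. Then K (dimension 2) consists of the simplices:

  0-simplices (9): [1], [2], [3], [4], [5], [6], [7], [8], [9]
  1-simplices (19): [1,5], [1,6], [1,8], [1,9], [2,6], [2,7], [2,8], [2,9], [3,4], [3,7], [3,8], [4,6], [4,7], [4,9], [5,6], [5,9], [6,8], [7,9], [8,9]
  2-simplices (9): [1,5,6], [1,5,9], [1,6,8], [1,8,9], [2,6,8], [2,7,9], [2,8,9], [3,4,7], [4,7,9]

so the chain groups are C_0 ≅ Z^9, C_1 ≅ Z^19, C_2 ≅ Z^9.

The boundary map ∂_1: C_1 → C_0 maps an edge to its endpoints' difference, ∂[p,q] = q − p.
The 9×19 boundary matrix has rank 8 and Smith normal form diag(1,1,1,1,1,1,1,1).

∂_2: C_2 → C_1 maps a triangle to the signed sum of its edges. For instance
  ∂[1,5,9] = [5,9] − [1,9] + [1,5],
  ∂[2,8,9] = [8,9] − [2,9] + [2,8].
The resulting 19×9 matrix has rank 9, and its Smith normal form has invariant factors (1,1,1,1,1,1,1,1,1).

From H_k ≅ ker(∂_k) / im(∂_{k+1}) we obtain:

  H_0: rank C_0 − rank ∂_1 = 9 − 8 = 1, and the invariant factors of ∂_1 are all 1, so H_0 ≅ Z.
  H_1: rank ker ∂_1 − rank ∂_2 = (19 − 8) − 9 = 2, and the invariant factors of ∂_2 are all 1, so H_1 ≅ Z^2.
  H_2: rank ker ∂_2 − rank ∂_3 = (9 − 9) − 0 = 0, and there is no ∂_3, so H_2 ≅ 0.

Hence the Betti numbers are b_0 = 1, b_1 = 2, b_2 = 0.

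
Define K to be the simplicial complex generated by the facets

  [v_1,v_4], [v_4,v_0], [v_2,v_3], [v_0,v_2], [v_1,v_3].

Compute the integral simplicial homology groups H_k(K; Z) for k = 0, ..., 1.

H_0 ≅ Z,  H_1 ≅ Z.

Order the vertices as v_0 < v_1 < v_2 < v_3 < v_4. Listing each simplex with vertices in this order, K has dimension 1 with simplices:

  0-simplices (5): [v_0], [v_1], [v_2], [v_3], [v_4]
  1-simplices (5): [v_0,v_2], [v_0,v_4], [v_1,v_3], [v_1,v_4], [v_2,v_3]

so the chain groups are C_0 ≅ Z^5, C_1 ≅ Z^5.

The boundary map ∂_1: C_1 → C_0 maps an edge to its endpoints' difference, ∂[p,q] = q − p. For instance
  ∂[v_1,v_4] = [v_4] − [v_1].
The resulting 5×5 matrix has rank 4, and its Smith normal form has invariant factors (1,1,1,1).

Reading off H_k = ker ∂_k / im ∂_{k+1}:

  H_0: rank C_0 − rank ∂_1 = 5 − 4 = 1, and the invariant factors of ∂_1 are all 1, so H_0 = Z.
  H_1: rank ker ∂_1 − rank ∂_2 = (5 − 4) − 0 = 1, and there is no ∂_2, so H_1 = Z.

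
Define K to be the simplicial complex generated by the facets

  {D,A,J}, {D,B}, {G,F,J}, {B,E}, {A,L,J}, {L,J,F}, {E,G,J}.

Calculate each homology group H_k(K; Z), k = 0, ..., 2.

H_0 = Z,  H_1 = Z,  H_2 = 0.

Fix the vertex order A < B < D < E < F < G < J < L and write every simplex with vertices in increasing order. Then dim K = 2 and the simplices of K are:

  0-simplices (8): A, B, D, E, F, G, J, L
  1-simplices (13): AD, AJ, AL, BD, BE, DJ, EG, EJ, FG, FJ, FL, GJ, JL
  2-simplices (5): ADJ, AJL, EGJ, FGJ, FJL

Hence C_0 ≅ Z^8, C_1 ≅ Z^13, C_2 ≅ Z^5.

∂_1: C_1 → C_0 sends each edge [p,q] (with p < q) to q − p. For instance
  ∂BE = E − B.
As a 8×13 matrix over Z this has rank 7, with invariant factors (1,1,1,1,1,1,1).

∂_2: C_2 → C_1 acts by ∂[p,q,r] = [q,r] − [p,r] + [p,q]. For instance
  ∂AJL = JL − AL + AJ,
  ∂ADJ = DJ − AJ + AD.
The resulting 13×5 matrix has rank 5, and its Smith normal form has invariant factors (1,1,1,1,1).

From H_k ≅ ker(∂_k) / im(∂_{k+1}) we obtain:

  H_0: rank C_0 − rank ∂_1 = 8 − 7 = 1, and the invariant factors of ∂_1 are all 1, so H_0 ≅ Z.
  H_1: rank ker ∂_1 − rank ∂_2 = (13 − 7) − 5 = 1, and the invariant factors of ∂_2 are all 1, so H_1 ≅ Z.
  H_2: rank ker ∂_2 − rank ∂_3 = (5 − 5) − 0 = 0, and there is no ∂_3, so H_2 ≅ 0.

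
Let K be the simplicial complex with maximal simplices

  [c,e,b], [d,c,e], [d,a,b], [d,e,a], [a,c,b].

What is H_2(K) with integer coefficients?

H_2 = 0.

We work with the vertex ordering a < b < c < d < e. The simplices of K, each written with vertices in increasing order, are:

  0-simplices (5): a, b, c, d, e
  1-simplices (10): ab, ac, ad, ae, bc, bd, be, cd, ce, de
  2-simplices (5): abc, abd, ade, bce, cde

giving chain groups C_0 ≅ Z^5, C_1 ≅ Z^10, C_2 ≅ Z^5.

Boundary ∂_1: C_1 → C_0 is given by ∂[p,q] = [q] − [p]. For instance
  ∂ae = e − a.
The resulting 5×10 matrix has rank 4, and its Smith normal form has invariant factors (1,1,1,1).

∂_2: C_2 → C_1 sends each 2-simplex [p,q,r] to [q,r] − [p,r] + [p,q]. For instance
  ∂ade = de − ae + ad,
  ∂bce = ce − be + bc.
The resulting 10×5 matrix has rank 5, and its Smith normal form has invariant factors (1,1,1,1,1).

Computing H_k = (kernel of ∂_k) / (image of ∂_{k+1}):

  H_2: rank ker ∂_2 − rank ∂_3 = (5 − 5) − 0 = 0, and there is no ∂_3, so H_2 = 0.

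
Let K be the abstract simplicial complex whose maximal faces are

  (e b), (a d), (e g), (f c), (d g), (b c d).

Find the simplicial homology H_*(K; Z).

H_0 ≅ Z,  H_1 ≅ Z,  H_2 = 0.

Order the vertices as a < b < c < d < e < f < g. Listing each simplex with vertices in this order, K has dimension 2 with simplices:

  0-simplices (7): a, b, c, d, e, f, g
  1-simplices (8): ad, bc, bd, be, cd, cf, dg, eg
  2-simplices (1): bcd

Hence C_0 ≅ Z^7, C_1 ≅ Z^8, C_2 ≅ Z^1.

∂_1: C_1 → C_0 sends each edge [p,q] (with p < q) to q − p.
This gives a 7×8 integer matrix of rank 6; reducing to Smith normal form yields diagonal entries (1,1,1,1,1,1).

Boundary ∂_2: C_2 → C_1 acts by ∂[p,q,r] = [q,r] − [p,r] + [p,q]. For instance
  ∂bcd = cd − bd + bc.
The 8×1 boundary matrix has rank 1 and Smith normal form diag(1).

Now H_k = ker ∂_k / im ∂_{k+1}, so:

  H_0: rank C_0 − rank ∂_1 = 7 − 6 = 1, and the invariant factors of ∂_1 are all 1, so H_0 = Z.
  H_1: rank ker ∂_1 − rank ∂_2 = (8 − 6) − 1 = 1, and the invariant factors of ∂_2 are all 1, so H_1 = Z.
  H_2: rank ker ∂_2 − rank ∂_3 = (1 − 1) − 0 = 0, and there is no ∂_3, so H_2 = 0.

As a check, the Euler characteristic is 7 − 8 + 1 = 0, which agrees with 1 − 1 + 0 = 0.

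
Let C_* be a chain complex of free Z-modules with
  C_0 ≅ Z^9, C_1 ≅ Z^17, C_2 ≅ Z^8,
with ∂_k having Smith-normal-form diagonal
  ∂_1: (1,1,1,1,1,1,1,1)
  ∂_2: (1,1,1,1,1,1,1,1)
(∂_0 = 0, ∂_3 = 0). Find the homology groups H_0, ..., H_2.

H_0: b_0 = 9 − 0 − 8 = 1; torsion from ∂_1 factors > 1: none. So H_0 = Z.
H_1: b_1 = 17 − 8 − 8 = 1; torsion from ∂_2 factors > 1: none. So H_1 = Z.
H_2: b_2 = 8 − 8 − 0 = 0; torsion from ∂_3 factors > 1: none. So H_2 = 0.

H_0 = Z,  H_1 = Z,  H_2 = 0.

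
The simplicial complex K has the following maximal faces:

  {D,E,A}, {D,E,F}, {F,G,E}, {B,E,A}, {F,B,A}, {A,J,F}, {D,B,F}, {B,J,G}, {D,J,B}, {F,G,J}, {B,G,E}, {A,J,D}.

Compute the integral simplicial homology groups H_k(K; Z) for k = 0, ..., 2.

H_0 ≅ Z,  H_1 ≅ Z_2,  H_2 = 0.

K has 7 vertices, 18 edges, 12 triangles.
rank ∂_0 = 0, rank ∂_1 = 6 ⇒ b_0 = 7 − 0 − 6 = 1; all invariant factors of ∂_1 are 1 so no torsion. So H_0 ≅ Z.
rank ∂_1 = 6, rank ∂_2 = 12 ⇒ b_1 = 18 − 6 − 12 = 0; ∂_2 has invariant factor(s) [2] giving torsion. So H_1 ≅ Z_2.
rank ∂_2 = 12, rank ∂_3 = 0 ⇒ b_2 = 12 − 12 − 0 = 0. So H_2 ≅ 0.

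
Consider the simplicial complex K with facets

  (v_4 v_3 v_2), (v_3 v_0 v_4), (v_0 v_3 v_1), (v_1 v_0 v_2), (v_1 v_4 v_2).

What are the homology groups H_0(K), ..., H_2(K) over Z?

H_0 ≅ Z,  H_1 ≅ Z,  H_2 = 0.

Fix the vertex order v_0 < v_1 < v_2 < v_3 < v_4 and write every simplex with vertices in increasing order. Then dim K = 2 and the simplices of K are:

  0-simplices (5): [v_0], [v_1], [v_2], [v_3], [v_4]
  1-simplices (10): [v_0,v_1], [v_0,v_2], [v_0,v_3], [v_0,v_4], [v_1,v_2], [v_1,v_3], [v_1,v_4], [v_2,v_3], [v_2,v_4], [v_3,v_4]
  2-simplices (5): [v_0,v_1,v_2], [v_0,v_1,v_3], [v_0,v_3,v_4], [v_1,v_2,v_4], [v_2,v_3,v_4]

Hence C_0 ≅ Z^5, C_1 ≅ Z^10, C_2 ≅ Z^5.

Boundary ∂_1: C_1 → C_0 sends each edge [p,q] (with p < q) to q − p.
As a 5×10 matrix over Z this has rank 4, with invariant factors (1,1,1,1).

Boundary ∂_2: C_2 → C_1 acts by ∂[p,q,r] = [q,r] − [p,r] + [p,q]. For instance
  ∂[v_1,v_2,v_4] = [v_2,v_4] − [v_1,v_4] + [v_1,v_2],
  ∂[v_0,v_1,v_3] = [v_1,v_3] − [v_0,v_3] + [v_0,v_1].
The resulting 10×5 matrix has rank 5, and its Smith normal form has invariant factors (1,1,1,1,1).

From H_k ≅ ker(∂_k) / im(∂_{k+1}) we obtain:

  H_0: rank C_0 − rank ∂_1 = 5 − 4 = 1, and the invariant factors of ∂_1 are all 1, so H_0 = Z.
  H_1: rank ker ∂_1 − rank ∂_2 = (10 − 4) − 5 = 1, and the invariant factors of ∂_2 are all 1, so H_1 = Z.
  H_2: rank ker ∂_2 − rank ∂_3 = (5 − 5) − 0 = 0, and there is no ∂_3, so H_2 = 0.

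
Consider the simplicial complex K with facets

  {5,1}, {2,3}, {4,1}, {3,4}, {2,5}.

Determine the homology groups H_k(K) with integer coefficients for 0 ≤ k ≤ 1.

Order the vertices as 1 < 2 < 3 < 4 < 5. Listing each simplex with vertices in this order, K has dimension 1 with simplices:

  0-simplices (5): [1], [2], [3], [4], [5]
  1-simplices (5): [1,4], [1,5], [2,3], [2,5], [3,4]

Hence C_0 ≅ Z^5, C_1 ≅ Z^5.

∂_1: C_1 → C_0 is given by ∂[p,q] = [q] − [p]. For instance
  ∂[2,3] = [3] − [2].
As a 5×5 matrix over Z this has rank 4, with invariant factors (1,1,1,1).

Reading off H_k = ker ∂_k / im ∂_{k+1}:

  H_0: rank C_0 − rank ∂_1 = 5 − 4 = 1, and the invariant factors of ∂_1 are all 1, so H_0 = Z.
  H_1: rank ker ∂_1 − rank ∂_2 = (5 − 4) − 0 = 1, and there is no ∂_2, so H_1 = Z.

As a check, the Euler characteristic is 5 − 5 = 0, which agrees with 1 − 1 = 0.

H_0 = Z,  H_1 = Z.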